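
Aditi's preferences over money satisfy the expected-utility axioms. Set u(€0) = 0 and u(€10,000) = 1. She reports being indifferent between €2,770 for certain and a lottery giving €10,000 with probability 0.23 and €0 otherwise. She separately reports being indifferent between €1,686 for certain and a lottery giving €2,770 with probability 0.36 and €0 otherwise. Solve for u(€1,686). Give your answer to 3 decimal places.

0.083

First, u(€2,770) = 0.23·u(€10,000) + 0.77·u(€0) = 0.23.
Then u(€1,686) = 0.36·u(€2,770) + 0.64·u(€0) = 0.36·0.23 + 0.64·0.00 = 0.0828.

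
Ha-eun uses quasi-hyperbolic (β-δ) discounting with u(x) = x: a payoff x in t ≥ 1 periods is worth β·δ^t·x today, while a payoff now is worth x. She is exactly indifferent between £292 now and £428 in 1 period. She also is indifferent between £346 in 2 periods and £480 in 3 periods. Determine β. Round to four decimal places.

The second indifference involves only future payoffs, so β cancels: β·δ^2·346 = β·δ^3·480, giving δ = 346/480 = 0.72083.
Substituting δ into 292 = β·δ·428: β = 292/(308.517) ≈ 0.9465.

β ≈ 0.9465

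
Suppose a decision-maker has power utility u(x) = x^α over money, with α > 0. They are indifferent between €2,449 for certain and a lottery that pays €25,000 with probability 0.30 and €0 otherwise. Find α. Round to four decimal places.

EU(lottery) = 0.30·25000^α + 0.70·0 = 0.30·25000^α.
Setting u(2449) equal to that: 2449^α = 0.30·25000^α ⇒ (2449/25000)^α = 0.30.
Taking logs: α·ln(2449/25000) = ln(0.30), so α = -1.2039728 / -2.3231960 ≈ 0.5182.

α ≈ 0.5182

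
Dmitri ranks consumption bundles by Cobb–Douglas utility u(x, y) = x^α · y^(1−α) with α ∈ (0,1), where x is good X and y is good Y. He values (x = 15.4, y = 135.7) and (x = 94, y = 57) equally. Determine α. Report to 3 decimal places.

α ≈ 0.324

Indifference: 15.4^α · 135.7^(1−α) = 94^α · 57^(1−α).
(15.4/94)^α = (57/135.7)^(1−α); take logs: α·ln(15.4/94) = (1−α)·ln(57/135.7), i.e. α·-1.808927 = (1−α)·-0.867395.
Thus α·(-2.676322) = -0.867395, so α = -0.867395/-2.676322 ≈ 0.324.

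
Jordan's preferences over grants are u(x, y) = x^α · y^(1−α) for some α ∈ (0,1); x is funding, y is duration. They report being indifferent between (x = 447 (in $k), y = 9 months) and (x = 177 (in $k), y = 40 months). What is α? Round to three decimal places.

α ≈ 0.617

Indifference: 447^α · 9^(1−α) = 177^α · 40^(1−α).
Rearrange to (447/177)^α = (40/9)^(1−α) and take logs: α·0.926409 = (1−α)·1.491655.
So α/(1−α) = (1.491655)/(0.926409) = 1.610147, and α = 1.610147/2.610147 ≈ 0.617.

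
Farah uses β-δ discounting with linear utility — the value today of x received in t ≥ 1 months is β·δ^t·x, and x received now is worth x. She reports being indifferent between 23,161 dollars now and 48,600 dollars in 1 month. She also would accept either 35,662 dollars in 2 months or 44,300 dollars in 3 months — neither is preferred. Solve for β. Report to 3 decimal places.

Both payoffs in the second observation are in the future, so β drops out: δ^2·35662 = δ^3·44300 ⇒ δ = 35662/44300 = 0.80501.
Now use the now-vs-future pair: 23161 = β·δ·48600 gives β = 23161/(0.80501·48600) ≈ 0.592.

β ≈ 0.592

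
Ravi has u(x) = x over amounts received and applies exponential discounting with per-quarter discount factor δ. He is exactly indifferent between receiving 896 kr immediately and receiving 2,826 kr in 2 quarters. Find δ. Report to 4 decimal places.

Indifference means u(896) = δ^2 · u(2826), so δ^2 = u(896)/u(2826).
With u(x) = x: δ^2 = 896/2826 = 0.31706.
So δ = 0.31706^(1/2) ≈ 0.5631.

δ ≈ 0.5631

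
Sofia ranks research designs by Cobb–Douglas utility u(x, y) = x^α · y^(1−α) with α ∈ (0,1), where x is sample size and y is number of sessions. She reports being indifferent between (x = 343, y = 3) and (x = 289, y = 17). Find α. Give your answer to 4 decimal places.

Set the two utilities equal: 343^α·3^(1−α) = 289^α·17^(1−α).
Rearrange to (343/289)^α = (17/3)^(1−α) and take logs: α·0.1713038 = (1−α)·1.7346011.
Thus α·(1.9059049) = 1.7346011, so α = 1.7346011/1.9059049 ≈ 0.9101.

α ≈ 0.9101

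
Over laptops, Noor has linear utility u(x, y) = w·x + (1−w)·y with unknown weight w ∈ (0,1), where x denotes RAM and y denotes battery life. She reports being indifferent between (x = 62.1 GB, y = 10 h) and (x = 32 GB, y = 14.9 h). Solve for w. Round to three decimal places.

u(62.1,10) = u(32,14.9) means w·62.1 + (1−w)·10 = w·32 + (1−w)·14.9.
Rearranging, 30.1·w − 4.9·(1−w) = 0.
So w/(1−w) = 4.9/30.1 = 0.1628, giving w = 4.9/(30.1+4.9) = 0.140.

w = 0.140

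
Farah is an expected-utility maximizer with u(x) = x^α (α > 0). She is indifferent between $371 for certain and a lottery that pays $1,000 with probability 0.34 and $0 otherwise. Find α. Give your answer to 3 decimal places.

α ≈ 1.088

The lottery's expected utility is 0.34·u(1000) + 0.66·u(0) = 0.34·1000^α (since u(0) = 0 for α > 0).
Setting u(371) equal to that: 371^α = 0.34·1000^α ⇒ (371/1000)^α = 0.34.
α = ln(0.34) / ln(371/1000) = -1.078810/-0.991553 ≈ 1.088.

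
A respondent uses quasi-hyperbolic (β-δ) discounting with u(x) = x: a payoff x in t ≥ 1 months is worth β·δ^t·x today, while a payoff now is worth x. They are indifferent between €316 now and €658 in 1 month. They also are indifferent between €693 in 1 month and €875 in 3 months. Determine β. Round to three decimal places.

Both payoffs in the second observation are in the future, so β drops out: δ^1·693 = δ^3·875 ⇒ δ^2 = 693/875 = 0.79200, so δ = 0.88994.
Now use the now-vs-future pair: 316 = β·δ·658 gives β = 316/(0.88994·658) ≈ 0.540.

β ≈ 0.540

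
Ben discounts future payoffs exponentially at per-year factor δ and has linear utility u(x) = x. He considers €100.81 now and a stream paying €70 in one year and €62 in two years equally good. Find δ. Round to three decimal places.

δ ≈ 0.830

Equating present values: 100.81 = 70δ + 62δ².
Rearranged: 62δ² + 70δ − 100.81 = 0.
The positive root is δ = [−70 + √(70² + 4·62·100.81)] / (2·62) = (−70 + 172.919)/124 ≈ 0.830.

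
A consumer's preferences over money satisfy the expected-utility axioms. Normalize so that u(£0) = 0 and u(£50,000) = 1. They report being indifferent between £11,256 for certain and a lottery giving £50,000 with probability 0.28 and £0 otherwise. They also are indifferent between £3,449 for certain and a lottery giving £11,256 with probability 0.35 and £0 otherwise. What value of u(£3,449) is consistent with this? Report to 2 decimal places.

The first gamble pins u(£11,256): it must equal 0.28·1 + 0.72·0 = 0.28.
Chaining: u(£3,449) = 0.35·0.28 + 0.65·0.00 = 0.0980.

0.10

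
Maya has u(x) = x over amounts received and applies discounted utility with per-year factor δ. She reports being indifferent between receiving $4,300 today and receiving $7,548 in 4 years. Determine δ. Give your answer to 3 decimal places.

Equating discounted utilities: u(4300) = δ^4·u(7548) ⇒ δ^4 = u(4300)/u(7548).
With u(x) = x: δ^4 = 4300/7548 = 0.56969.
Taking the 4th root: δ = 0.56969^(1/4) ≈ 0.869.

δ ≈ 0.869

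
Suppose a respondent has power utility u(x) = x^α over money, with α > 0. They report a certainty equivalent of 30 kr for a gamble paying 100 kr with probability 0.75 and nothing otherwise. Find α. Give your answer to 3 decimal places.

α ≈ 0.239

The lottery's expected utility is 0.75·u(100) + 0.25·u(0) = 0.75·100^α (since u(0) = 0 for α > 0).
Equating: 30^α = 0.75·100^α, i.e. 0.3000^α = 0.75.
Take logs: α = ln 0.75 / ln(30/100) ≈ 0.23894.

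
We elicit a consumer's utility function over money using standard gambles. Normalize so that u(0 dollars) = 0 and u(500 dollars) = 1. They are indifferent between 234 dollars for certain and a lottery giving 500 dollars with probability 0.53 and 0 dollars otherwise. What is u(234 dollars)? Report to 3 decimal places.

0.530

The indifference gives u(234 dollars) = 0.53·u(500 dollars) + 0.47·u(0 dollars) = 0.53·1 + 0.47·0 = 0.53.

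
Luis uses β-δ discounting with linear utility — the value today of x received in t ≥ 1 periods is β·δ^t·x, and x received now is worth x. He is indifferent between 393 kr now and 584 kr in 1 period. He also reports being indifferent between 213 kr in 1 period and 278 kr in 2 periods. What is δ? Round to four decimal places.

δ ≈ 0.7662

Both payoffs in the second observation are in the future, so β drops out: δ^1·213 = δ^2·278 ⇒ δ = 213/278 = 0.76619.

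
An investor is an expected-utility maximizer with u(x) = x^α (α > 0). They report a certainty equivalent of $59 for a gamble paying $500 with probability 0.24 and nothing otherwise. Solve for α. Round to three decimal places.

α ≈ 0.668

The lottery's expected utility is 0.24·u(500) + 0.76·u(0) = 0.24·500^α (since u(0) = 0 for α > 0).
Setting u(59) equal to that: 59^α = 0.24·500^α ⇒ (59/500)^α = 0.24.
α = ln(0.24) / ln(59/500) = -1.427116/-2.137071 ≈ 0.668.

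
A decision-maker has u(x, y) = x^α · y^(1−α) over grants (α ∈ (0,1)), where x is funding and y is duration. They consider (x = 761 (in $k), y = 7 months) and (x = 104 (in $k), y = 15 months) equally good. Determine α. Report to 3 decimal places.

The Cobb–Douglas utilities coincide, so 761^α·7^(1−α) = 104^α·15^(1−α).
(761/104)^α = (15/7)^(1−α); take logs: α·ln(761/104) = (1−α)·ln(15/7), i.e. α·1.990242 = (1−α)·0.762140.
So α/(1−α) = (0.762140)/(1.990242) = 0.382938, and α = 0.382938/1.382938 ≈ 0.277.

α ≈ 0.277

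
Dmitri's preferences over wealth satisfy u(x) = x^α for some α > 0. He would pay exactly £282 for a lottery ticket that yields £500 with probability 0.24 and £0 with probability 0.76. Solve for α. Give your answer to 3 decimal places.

α ≈ 2.492

The lottery's expected utility is 0.24·u(500) + 0.76·u(0) = 0.24·500^α (since u(0) = 0 for α > 0).
Setting u(282) equal to that: 282^α = 0.24·500^α ⇒ (282/500)^α = 0.24.
Taking logs: α·ln(282/500) = ln(0.24), so α = -1.427116 / -0.572701 ≈ 2.492.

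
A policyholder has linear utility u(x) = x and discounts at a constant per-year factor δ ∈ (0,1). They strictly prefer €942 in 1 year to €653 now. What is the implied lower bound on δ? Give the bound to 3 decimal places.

δ > 0.693

Comparing present values: 653 < δ·942.
Dividing through by 942 gives δ > 0.69321.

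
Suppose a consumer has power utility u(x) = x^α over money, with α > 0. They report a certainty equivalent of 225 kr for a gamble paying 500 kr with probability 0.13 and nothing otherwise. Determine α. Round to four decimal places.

The lottery's expected utility is 0.13·u(500) + 0.87·u(0) = 0.13·500^α (since u(0) = 0 for α > 0).
Equating: 225^α = 0.13·500^α, i.e. 0.4500^α = 0.13.
Take logs: α = ln 0.13 / ln(225/500) ≈ 2.555042.

α ≈ 2.5550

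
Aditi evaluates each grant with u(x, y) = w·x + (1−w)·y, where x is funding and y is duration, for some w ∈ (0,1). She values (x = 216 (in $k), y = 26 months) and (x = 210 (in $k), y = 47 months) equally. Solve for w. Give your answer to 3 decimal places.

u(216,26) = u(210,47) means w·216 + (1−w)·26 = w·210 + (1−w)·47.
Collecting terms: w·6 = (1−w)·21.
So w/(1−w) = 21/6 = 3.5000, giving w = 21/(6+21) = 0.778.

w = 0.778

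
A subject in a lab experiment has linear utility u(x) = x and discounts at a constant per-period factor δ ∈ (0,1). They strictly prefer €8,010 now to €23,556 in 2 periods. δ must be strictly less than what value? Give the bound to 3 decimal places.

δ < 0.583

Comparing present values: 8010 > δ^2·23556.
Dividing by 23556: δ^2 < 0.34004. Both sides are positive, so the square root keeps the direction.
δ < 0.34004^(1/2) = 0.583.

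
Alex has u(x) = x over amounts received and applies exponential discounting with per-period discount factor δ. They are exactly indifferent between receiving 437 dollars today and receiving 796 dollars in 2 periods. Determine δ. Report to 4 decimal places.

Equating discounted utilities: u(437) = δ^2·u(796) ⇒ δ^2 = u(437)/u(796).
With u(x) = x: δ^2 = 437/796 = 0.54899.
Hence δ = (0.54899)^(1/2) = 0.740942.

δ ≈ 0.7409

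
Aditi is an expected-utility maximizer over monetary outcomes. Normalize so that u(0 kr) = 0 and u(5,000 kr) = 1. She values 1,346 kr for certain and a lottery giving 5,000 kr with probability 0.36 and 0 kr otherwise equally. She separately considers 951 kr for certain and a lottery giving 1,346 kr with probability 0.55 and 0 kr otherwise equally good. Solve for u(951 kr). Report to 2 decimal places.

0.20

The first gamble pins u(1,346 kr): it must equal 0.36·1 + 0.64·0 = 0.36.
The second indifference gives u(951 kr) = 0.55·u(1,346 kr) + 0.45·u(0 kr) = 0.55·0.36 + 0.45·0.00 = 0.1980.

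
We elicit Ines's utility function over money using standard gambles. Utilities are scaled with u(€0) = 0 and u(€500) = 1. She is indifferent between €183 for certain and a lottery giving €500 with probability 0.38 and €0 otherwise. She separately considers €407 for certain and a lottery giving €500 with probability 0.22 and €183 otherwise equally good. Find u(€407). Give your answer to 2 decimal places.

0.52

From the first indifference, u(€183) = 0.38·u(€500) + 0.62·u(€0) = 0.38·1 + 0.62·0 = 0.38.
Chaining: u(€407) = 0.22·1.00 + 0.78·0.38 = 0.5164.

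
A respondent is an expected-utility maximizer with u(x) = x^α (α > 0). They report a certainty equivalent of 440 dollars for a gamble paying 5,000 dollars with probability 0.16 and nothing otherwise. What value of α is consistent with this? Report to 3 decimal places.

Since u(0) = 0, the lottery's EU is 0.16·5000^α.
Equating: 440^α = 0.16·5000^α, i.e. 0.0880^α = 0.16.
Take logs: α = ln 0.16 / ln(440/5000) ≈ 0.75402.

α ≈ 0.754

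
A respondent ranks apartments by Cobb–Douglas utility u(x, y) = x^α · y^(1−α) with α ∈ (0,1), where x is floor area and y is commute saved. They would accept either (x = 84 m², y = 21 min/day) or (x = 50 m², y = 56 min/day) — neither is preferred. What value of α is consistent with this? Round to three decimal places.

Set the two utilities equal: 84^α·21^(1−α) = 50^α·56^(1−α).
(84/50)^α = (56/21)^(1−α); take logs: α·ln(84/50) = (1−α)·ln(56/21), i.e. α·0.518794 = (1−α)·0.980829.
So α/(1−α) = (0.980829)/(0.518794) = 1.890594, and α = 1.890594/2.890594 ≈ 0.654.

α ≈ 0.654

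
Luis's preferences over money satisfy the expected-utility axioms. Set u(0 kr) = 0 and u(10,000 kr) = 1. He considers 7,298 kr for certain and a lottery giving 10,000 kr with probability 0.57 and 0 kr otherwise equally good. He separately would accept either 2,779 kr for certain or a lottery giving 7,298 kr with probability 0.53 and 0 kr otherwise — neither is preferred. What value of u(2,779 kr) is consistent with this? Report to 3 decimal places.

First, u(7,298 kr) = 0.57·u(10,000 kr) + 0.43·u(0 kr) = 0.57.
Then u(2,779 kr) = 0.53·u(7,298 kr) + 0.47·u(0 kr) = 0.53·0.57 + 0.47·0.00 = 0.3021.

0.302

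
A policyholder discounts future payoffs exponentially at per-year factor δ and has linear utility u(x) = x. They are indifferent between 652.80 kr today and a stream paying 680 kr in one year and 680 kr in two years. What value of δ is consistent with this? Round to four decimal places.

δ ≈ 0.6000

The stream is worth 680δ + 680δ² today, so 680δ + 680δ² = 652.80.
That is, 680δ² + 680δ − 652.80 = 0, a quadratic in δ.
The positive root is δ = [−680 + √(680² + 4·680·652.80)] / (2·680) = (−680 + 1496.000)/1360 ≈ 0.6000.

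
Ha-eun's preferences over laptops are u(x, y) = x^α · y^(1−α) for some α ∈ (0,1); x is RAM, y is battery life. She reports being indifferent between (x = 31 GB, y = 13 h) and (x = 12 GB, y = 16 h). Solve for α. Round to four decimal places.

Set the two utilities equal: 31^α·13^(1−α) = 12^α·16^(1−α).
Taking logs: α·ln 31 + (1−α)·ln 13 = α·ln 12 + (1−α)·ln 16, i.e. α·0.9490806 = (1−α)·0.2076394.
Thus α·(1.1567200) = 0.2076394, so α = 0.2076394/1.1567200 ≈ 0.1795.

α ≈ 0.1795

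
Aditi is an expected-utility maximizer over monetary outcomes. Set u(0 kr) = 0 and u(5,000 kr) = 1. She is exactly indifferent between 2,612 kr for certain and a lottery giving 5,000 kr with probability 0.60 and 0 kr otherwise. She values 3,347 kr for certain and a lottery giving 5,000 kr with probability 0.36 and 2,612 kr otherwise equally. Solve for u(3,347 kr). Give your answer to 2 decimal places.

From the first indifference, u(2,612 kr) = 0.60·u(5,000 kr) + 0.40·u(0 kr) = 0.60·1 + 0.40·0 = 0.60.
Then u(3,347 kr) = 0.36·u(5,000 kr) + 0.64·u(2,612 kr) = 0.36·1.00 + 0.64·0.60 = 0.7440.

0.74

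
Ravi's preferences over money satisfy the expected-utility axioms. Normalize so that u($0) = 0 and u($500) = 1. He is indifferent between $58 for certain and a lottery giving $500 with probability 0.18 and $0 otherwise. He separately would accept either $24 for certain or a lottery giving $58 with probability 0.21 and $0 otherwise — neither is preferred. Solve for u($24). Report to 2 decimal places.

0.04

First, u($58) = 0.18·u($500) + 0.82·u($0) = 0.18.
The second indifference gives u($24) = 0.21·u($58) + 0.79·u($0) = 0.21·0.18 + 0.79·0.00 = 0.0378.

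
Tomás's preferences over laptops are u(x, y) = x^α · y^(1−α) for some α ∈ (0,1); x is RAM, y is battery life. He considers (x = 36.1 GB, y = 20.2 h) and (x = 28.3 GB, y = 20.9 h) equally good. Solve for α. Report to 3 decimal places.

Indifference: 36.1^α · 20.2^(1−α) = 28.3^α · 20.9^(1−α).
(36.1/28.3)^α = (20.9/20.2)^(1−α); take logs: α·ln(36.1/28.3) = (1−α)·ln(20.9/20.2), i.e. α·0.243431 = (1−α)·0.034067.
With A = 0.243431 and B = 0.034067: α·A = (1−α)·B, so α = B/(A+B) = 0.034067/0.277498 ≈ 0.123.

α ≈ 0.123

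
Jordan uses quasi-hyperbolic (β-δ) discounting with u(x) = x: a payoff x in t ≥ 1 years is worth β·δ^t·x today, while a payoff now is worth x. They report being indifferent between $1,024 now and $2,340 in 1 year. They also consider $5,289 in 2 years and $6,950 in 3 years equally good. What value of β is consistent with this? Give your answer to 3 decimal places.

β ≈ 0.575

The second indifference involves only future payoffs, so β cancels: β·δ^2·5289 = β·δ^3·6950, giving δ = 5289/6950 = 0.76101.
Now use the now-vs-future pair: 1024 = β·δ·2340 gives β = 1024/(0.76101·2340) ≈ 0.575.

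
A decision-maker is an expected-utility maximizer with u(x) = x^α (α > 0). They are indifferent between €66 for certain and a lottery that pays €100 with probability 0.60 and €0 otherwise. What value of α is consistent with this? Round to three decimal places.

α ≈ 1.229

The lottery's expected utility is 0.60·u(100) + 0.40·u(0) = 0.60·100^α (since u(0) = 0 for α > 0).
Equating: 66^α = 0.60·100^α, i.e. 0.6600^α = 0.60.
α = ln(0.60) / ln(66/100) = -0.510826/-0.415515 ≈ 1.229.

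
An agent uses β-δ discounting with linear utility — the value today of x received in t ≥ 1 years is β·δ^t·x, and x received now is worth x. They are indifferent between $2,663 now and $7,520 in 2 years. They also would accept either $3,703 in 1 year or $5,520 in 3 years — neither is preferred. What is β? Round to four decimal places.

From the later pair, β·δ^1·3703 = β·δ^3·5520; dividing through, δ^2 = 3703/5520 = 0.67083, so δ = 0.81904.
Substituting δ into 2663 = β·δ^2·7520: β = 2663/(5044.667) ≈ 0.5279.

β ≈ 0.5279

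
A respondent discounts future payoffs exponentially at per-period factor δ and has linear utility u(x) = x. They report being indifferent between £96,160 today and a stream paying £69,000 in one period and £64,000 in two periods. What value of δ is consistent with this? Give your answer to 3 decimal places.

δ ≈ 0.800

The stream is worth 69000δ + 64000δ² today, so 69000δ + 64000δ² = 96160.
So 64000δ² + 69000δ − 96160 = 0.
The positive root is δ = [−69000 + √(69000² + 4·64000·96160)] / (2·64000) = (−69000 + 171400.000)/128000 ≈ 0.800.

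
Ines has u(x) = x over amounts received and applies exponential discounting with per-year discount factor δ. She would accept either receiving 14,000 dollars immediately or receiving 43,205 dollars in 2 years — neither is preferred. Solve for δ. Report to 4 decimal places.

The payoff in 2 years is discounted by δ^2, so u(14000) = δ^2·u(43205) and δ^2 = u(14000)/u(43205).
With u(x) = x: δ^2 = 14000/43205 = 0.32404.
Hence δ = (0.32404)^(1/2) = 0.569242.

δ ≈ 0.5692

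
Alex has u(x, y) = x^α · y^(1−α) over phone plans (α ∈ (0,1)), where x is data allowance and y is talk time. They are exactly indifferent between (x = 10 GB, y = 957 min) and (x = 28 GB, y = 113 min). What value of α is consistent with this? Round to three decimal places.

α ≈ 0.675

The Cobb–Douglas utilities coincide, so 10^α·957^(1−α) = 28^α·113^(1−α).
Taking logs: α·ln 10 + (1−α)·ln 957 = α·ln 28 + (1−α)·ln 113, i.e. α·-1.029619 = (1−α)·-2.136416.
Thus α·(-3.166035) = -2.136416, so α = -2.136416/-3.166035 ≈ 0.675.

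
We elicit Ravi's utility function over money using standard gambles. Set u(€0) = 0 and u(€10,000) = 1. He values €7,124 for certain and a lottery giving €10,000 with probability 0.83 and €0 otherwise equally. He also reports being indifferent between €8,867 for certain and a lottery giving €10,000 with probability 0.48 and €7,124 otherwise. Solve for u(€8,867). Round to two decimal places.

0.91

First, u(€7,124) = 0.83·u(€10,000) + 0.17·u(€0) = 0.83.
The second indifference gives u(€8,867) = 0.48·u(€10,000) + 0.52·u(€7,124) = 0.48·1.00 + 0.52·0.83 = 0.9116.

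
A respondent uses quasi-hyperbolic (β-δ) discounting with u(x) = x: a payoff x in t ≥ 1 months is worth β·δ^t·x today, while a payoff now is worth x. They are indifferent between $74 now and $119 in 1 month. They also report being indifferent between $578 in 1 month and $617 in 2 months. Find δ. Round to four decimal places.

δ ≈ 0.9368

From the later pair, β·δ^1·578 = β·δ^2·617; dividing through, δ = 578/617 = 0.93679.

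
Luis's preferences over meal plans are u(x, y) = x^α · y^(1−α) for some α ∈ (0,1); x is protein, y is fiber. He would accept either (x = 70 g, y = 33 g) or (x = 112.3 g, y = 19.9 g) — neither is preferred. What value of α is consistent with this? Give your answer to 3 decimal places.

α ≈ 0.517

Indifference: 70^α · 33^(1−α) = 112.3^α · 19.9^(1−α).
Rearrange to (70/112.3)^α = (19.9/33)^(1−α) and take logs: α·-0.472679 = (1−α)·-0.505788.
Thus α·(-0.978467) = -0.505788, so α = -0.505788/-0.978467 ≈ 0.517.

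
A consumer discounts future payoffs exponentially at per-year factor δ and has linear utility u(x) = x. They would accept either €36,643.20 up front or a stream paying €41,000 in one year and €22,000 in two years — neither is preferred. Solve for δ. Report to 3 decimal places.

Present value of the stream is 41000·δ + 22000·δ². Indifference gives 41000δ + 22000δ² = 36643.20.
Rearranged: 22000δ² + 41000δ − 36643.20 = 0.
δ = (−41000 + √(41000² + 4·22000·36643.20)) / (2·22000) = (−41000 + √4905601600.00) / 44000 ≈ 0.660.

δ ≈ 0.660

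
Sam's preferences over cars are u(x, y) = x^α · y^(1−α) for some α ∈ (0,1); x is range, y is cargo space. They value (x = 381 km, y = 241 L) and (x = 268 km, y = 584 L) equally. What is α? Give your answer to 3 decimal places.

α ≈ 0.716

Set the two utilities equal: 381^α·241^(1−α) = 268^α·584^(1−α).
Taking logs: α·ln 381 + (1−α)·ln 241 = α·ln 268 + (1−α)·ln 584, i.e. α·0.351812 = (1−α)·0.885104.
So α/(1−α) = (0.885104)/(0.351812) = 2.515844, and α = 2.515844/3.515844 ≈ 0.716.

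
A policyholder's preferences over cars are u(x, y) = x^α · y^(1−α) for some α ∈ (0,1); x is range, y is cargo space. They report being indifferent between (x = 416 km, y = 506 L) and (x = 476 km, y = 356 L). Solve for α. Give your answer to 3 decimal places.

α ≈ 0.723

The Cobb–Douglas utilities coincide, so 416^α·506^(1−α) = 476^α·356^(1−α).
(416/476)^α = (356/506)^(1−α); take logs: α·ln(416/476) = (1−α)·ln(356/506), i.e. α·-0.134733 = (1−α)·-0.351606.
With A = -0.134733 and B = -0.351606: α·A = (1−α)·B, so α = B/(A+B) = -0.351606/-0.486339 ≈ 0.723.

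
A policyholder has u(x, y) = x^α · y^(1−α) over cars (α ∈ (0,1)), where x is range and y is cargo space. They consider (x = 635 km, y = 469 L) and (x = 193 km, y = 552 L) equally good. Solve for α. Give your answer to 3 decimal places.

α ≈ 0.120

Indifference: 635^α · 469^(1−α) = 193^α · 552^(1−α).
Taking logs: α·ln 635 + (1−α)·ln 469 = α·ln 193 + (1−α)·ln 552, i.e. α·1.190935 = (1−α)·0.162945.
Thus α·(1.353880) = 0.162945, so α = 0.162945/1.353880 ≈ 0.120.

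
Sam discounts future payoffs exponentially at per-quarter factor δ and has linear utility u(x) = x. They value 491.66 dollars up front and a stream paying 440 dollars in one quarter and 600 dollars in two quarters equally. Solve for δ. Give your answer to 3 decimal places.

δ ≈ 0.610

Equating present values: 491.66 = 440δ + 600δ².
Rearranged: 600δ² + 440δ − 491.66 = 0.
δ = (−440 + √(440² + 4·600·491.66)) / (2·600) = (−440 + √1373584.00) / 1200 ≈ 0.610.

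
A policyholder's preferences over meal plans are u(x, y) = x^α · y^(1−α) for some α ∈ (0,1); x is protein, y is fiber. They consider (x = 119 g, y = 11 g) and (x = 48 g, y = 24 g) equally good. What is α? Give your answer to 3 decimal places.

The Cobb–Douglas utilities coincide, so 119^α·11^(1−α) = 48^α·24^(1−α).
Taking logs: α·ln 119 + (1−α)·ln 11 = α·ln 48 + (1−α)·ln 24, i.e. α·0.907922 = (1−α)·0.780159.
Thus α·(1.688081) = 0.780159, so α = 0.780159/1.688081 ≈ 0.462.

α ≈ 0.462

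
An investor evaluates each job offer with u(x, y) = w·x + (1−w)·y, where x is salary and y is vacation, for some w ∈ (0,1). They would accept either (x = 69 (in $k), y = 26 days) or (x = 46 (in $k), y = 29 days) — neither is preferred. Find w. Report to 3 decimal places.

w = 0.115

Equating utilities: w·69 + (1−w)·26 = w·46 + (1−w)·29.
Collecting terms: w·23 = (1−w)·3.
So w/(1−w) = 3/23 = 0.1304, giving w = 3/(23+3) = 0.115.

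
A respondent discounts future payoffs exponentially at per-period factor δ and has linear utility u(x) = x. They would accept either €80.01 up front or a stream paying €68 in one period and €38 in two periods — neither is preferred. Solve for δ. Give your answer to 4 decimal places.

δ ≈ 0.8100

Present value of the stream is 68·δ + 38·δ². Indifference gives 68δ + 38δ² = 80.01.
So 38δ² + 68δ − 80.01 = 0.
The positive root is δ = [−68 + √(68² + 4·38·80.01)] / (2·38) = (−68 + 129.559)/76 ≈ 0.8100.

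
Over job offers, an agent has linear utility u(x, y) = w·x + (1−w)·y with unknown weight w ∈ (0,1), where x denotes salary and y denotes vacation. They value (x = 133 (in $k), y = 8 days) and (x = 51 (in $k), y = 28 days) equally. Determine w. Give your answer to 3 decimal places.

Equating utilities: w·133 + (1−w)·8 = w·51 + (1−w)·28.
Collecting terms: w·82 = (1−w)·20.
Hence w = 20/(82+20) = 20/102 = 0.196.

w = 0.196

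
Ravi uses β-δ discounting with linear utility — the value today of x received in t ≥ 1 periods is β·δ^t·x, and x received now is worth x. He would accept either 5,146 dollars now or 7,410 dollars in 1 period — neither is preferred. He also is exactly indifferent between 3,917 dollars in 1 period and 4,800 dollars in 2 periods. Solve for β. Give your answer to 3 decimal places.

From the later pair, β·δ^1·3917 = β·δ^2·4800; dividing through, δ = 3917/4800 = 0.81604.
Now use the now-vs-future pair: 5146 = β·δ·7410 gives β = 5146/(0.81604·7410) ≈ 0.851.

β ≈ 0.851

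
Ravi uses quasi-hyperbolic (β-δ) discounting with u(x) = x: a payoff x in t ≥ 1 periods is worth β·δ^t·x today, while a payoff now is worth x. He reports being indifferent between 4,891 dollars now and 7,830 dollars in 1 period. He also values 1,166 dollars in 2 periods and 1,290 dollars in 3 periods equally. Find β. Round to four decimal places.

The second indifference involves only future payoffs, so β cancels: β·δ^2·1166 = β·δ^3·1290, giving δ = 1166/1290 = 0.90388.
Substituting δ into 4891 = β·δ·7830: β = 4891/(7077.349) ≈ 0.6911.

β ≈ 0.6911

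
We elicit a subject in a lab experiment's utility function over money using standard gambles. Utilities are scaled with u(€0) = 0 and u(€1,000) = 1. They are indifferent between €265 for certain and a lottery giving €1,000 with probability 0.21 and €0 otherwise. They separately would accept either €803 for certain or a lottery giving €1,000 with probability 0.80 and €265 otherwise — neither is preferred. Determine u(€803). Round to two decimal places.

The first gamble pins u(€265): it must equal 0.21·1 + 0.79·0 = 0.21.
Chaining: u(€803) = 0.80·1.00 + 0.20·0.21 = 0.8420.

0.84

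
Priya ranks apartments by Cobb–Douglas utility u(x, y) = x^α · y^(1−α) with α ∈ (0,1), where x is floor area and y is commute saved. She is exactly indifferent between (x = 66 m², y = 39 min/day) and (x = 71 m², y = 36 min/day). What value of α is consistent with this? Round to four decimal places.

α ≈ 0.5229

The Cobb–Douglas utilities coincide, so 66^α·39^(1−α) = 71^α·36^(1−α).
(66/71)^α = (36/39)^(1−α); take logs: α·ln(66/71) = (1−α)·ln(36/39), i.e. α·-0.0730251 = (1−α)·-0.0800427.
With A = -0.0730251 and B = -0.0800427: α·A = (1−α)·B, so α = B/(A+B) = -0.0800427/-0.1530678 ≈ 0.5229.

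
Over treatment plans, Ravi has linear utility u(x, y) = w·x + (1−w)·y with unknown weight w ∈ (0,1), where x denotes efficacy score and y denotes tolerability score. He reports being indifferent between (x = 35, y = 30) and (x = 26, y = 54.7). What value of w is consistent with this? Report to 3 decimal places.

Equating utilities: w·35 + (1−w)·30 = w·26 + (1−w)·54.7.
Collecting terms: w·9 = (1−w)·24.7.
Hence w = 24.7/(9+24.7) = 24.7/33.7 = 0.733.

w = 0.733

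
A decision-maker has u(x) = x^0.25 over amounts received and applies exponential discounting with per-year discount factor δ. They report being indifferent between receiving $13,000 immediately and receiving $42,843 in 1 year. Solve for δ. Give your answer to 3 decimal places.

The payoff in 1 year is discounted by δ, so u(13000) = δ·u(42843) and δ = u(13000)/u(42843).
With u(x) = x^0.25: δ = 13000^0.25/42843^0.25 = (13000/42843)^0.25 = 0.74219.

δ ≈ 0.742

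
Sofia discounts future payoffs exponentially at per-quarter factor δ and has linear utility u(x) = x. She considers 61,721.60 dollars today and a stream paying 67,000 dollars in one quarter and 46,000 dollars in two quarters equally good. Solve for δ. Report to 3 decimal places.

Equating present values: 61721.60 = 67000δ + 46000δ².
That is, 46000δ² + 67000δ − 61721.60 = 0, a quadratic in δ.
The positive root is δ = [−67000 + √(67000² + 4·46000·61721.60)] / (2·46000) = (−67000 + 125880.000)/92000 ≈ 0.640.

δ ≈ 0.640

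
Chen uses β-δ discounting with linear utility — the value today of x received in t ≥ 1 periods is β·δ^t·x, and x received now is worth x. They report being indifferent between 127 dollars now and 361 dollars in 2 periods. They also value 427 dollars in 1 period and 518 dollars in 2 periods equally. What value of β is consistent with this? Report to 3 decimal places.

Both payoffs in the second observation are in the future, so β drops out: δ^1·427 = δ^2·518 ⇒ δ = 427/518 = 0.82432.
Now use the now-vs-future pair: 127 = β·δ^2·361 gives β = 127/(0.67951·361) ≈ 0.518.

β ≈ 0.518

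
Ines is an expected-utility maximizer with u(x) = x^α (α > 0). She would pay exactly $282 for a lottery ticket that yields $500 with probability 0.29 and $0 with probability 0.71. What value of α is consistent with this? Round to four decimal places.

α ≈ 2.1615

EU(lottery) = 0.29·500^α + 0.71·0 = 0.29·500^α.
Setting u(282) equal to that: 282^α = 0.29·500^α ⇒ (282/500)^α = 0.29.
Taking logs: α·ln(282/500) = ln(0.29), so α = -1.2378744 / -0.5727010 ≈ 2.1615.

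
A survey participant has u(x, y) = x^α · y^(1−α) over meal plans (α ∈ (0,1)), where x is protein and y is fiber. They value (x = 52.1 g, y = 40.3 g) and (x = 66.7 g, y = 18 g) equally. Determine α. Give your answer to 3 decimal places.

Set the two utilities equal: 52.1^α·40.3^(1−α) = 66.7^α·18^(1−α).
Rearrange to (52.1/66.7)^α = (18/40.3)^(1−α) and take logs: α·-0.247040 = (1−α)·-0.805980.
Thus α·(-1.053020) = -0.805980, so α = -0.805980/-1.053020 ≈ 0.765.

α ≈ 0.765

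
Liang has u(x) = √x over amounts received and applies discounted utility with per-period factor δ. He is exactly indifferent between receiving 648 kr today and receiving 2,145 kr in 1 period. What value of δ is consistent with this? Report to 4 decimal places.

Equating discounted utilities: u(648) = δ·u(2145) ⇒ δ = u(648)/u(2145).
Since u(x) = √x, δ = √(648/2145) = 0.54963.

δ ≈ 0.5496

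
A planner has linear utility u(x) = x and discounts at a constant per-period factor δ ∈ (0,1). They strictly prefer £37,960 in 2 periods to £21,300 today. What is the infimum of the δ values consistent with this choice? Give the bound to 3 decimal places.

Under u(x) = x this choice says 21300 < δ^2·37960.
Dividing by 37960: δ^2 > 0.56112. Both sides are positive, so the square root keeps the direction.
δ > (21300/37960)^(1/2) ≈ 0.749.

δ > 0.749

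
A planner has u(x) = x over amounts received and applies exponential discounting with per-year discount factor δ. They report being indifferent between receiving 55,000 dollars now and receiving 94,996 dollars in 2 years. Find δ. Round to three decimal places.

Equating discounted utilities: u(55000) = δ^2·u(94996) ⇒ δ^2 = u(55000)/u(94996).
With u(x) = x: δ^2 = 55000/94996 = 0.57897.
Taking the square root: δ = 0.57897^(1/2) ≈ 0.761.

δ ≈ 0.761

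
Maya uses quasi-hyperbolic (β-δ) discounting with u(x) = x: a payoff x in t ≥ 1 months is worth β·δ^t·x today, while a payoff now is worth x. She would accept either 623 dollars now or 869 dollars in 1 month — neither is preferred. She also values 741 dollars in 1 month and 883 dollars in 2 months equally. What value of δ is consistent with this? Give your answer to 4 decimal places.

From the later pair, β·δ^1·741 = β·δ^2·883; dividing through, δ = 741/883 = 0.83918.

δ ≈ 0.8392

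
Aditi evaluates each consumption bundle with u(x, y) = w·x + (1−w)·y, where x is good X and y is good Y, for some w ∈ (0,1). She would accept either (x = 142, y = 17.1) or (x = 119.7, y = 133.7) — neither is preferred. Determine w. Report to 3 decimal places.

w = 0.839

u(142,17.1) = u(119.7,133.7) means w·142 + (1−w)·17.1 = w·119.7 + (1−w)·133.7.
Rearranging, 22.3·w − 116.6·(1−w) = 0.
So w/(1−w) = 116.6/22.3 = 5.2287, giving w = 116.6/(22.3+116.6) = 0.839.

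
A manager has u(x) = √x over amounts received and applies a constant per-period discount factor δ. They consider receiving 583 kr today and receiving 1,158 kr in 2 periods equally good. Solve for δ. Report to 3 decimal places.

Indifference means u(583) = δ^2 · u(1158), so δ^2 = u(583)/u(1158).
With u(x) = √x: δ^2 = √583/√1158 = √(583/1158) = 0.70955.
Hence δ = (0.70955)^(1/2) = 0.84234.

δ ≈ 0.842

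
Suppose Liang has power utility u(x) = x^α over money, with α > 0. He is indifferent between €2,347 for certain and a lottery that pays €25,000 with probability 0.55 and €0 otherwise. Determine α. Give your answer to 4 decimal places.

EU(lottery) = 0.55·25000^α + 0.45·0 = 0.55·25000^α.
Setting u(2347) equal to that: 2347^α = 0.55·25000^α ⇒ (2347/25000)^α = 0.55.
α = ln(0.55) / ln(2347/25000) = -0.5978370/-2.3657379 ≈ 0.2527.

α ≈ 0.2527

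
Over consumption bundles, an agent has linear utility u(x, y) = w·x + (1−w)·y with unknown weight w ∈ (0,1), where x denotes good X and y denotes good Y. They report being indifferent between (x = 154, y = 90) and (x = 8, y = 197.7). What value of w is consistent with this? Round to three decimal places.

Indifference: w·154 + (1−w)·90 = w·8 + (1−w)·197.7.
Collecting terms: w·146 = (1−w)·107.7.
So w/(1−w) = 107.7/146 = 0.7377, giving w = 107.7/(146+107.7) = 0.425.

w = 0.425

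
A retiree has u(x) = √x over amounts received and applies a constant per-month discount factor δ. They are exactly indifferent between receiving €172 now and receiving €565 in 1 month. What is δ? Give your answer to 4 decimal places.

Equating discounted utilities: u(172) = δ·u(565) ⇒ δ = u(172)/u(565).
Since u(x) = √x, δ = √(172/565) = 0.55175.

δ ≈ 0.5517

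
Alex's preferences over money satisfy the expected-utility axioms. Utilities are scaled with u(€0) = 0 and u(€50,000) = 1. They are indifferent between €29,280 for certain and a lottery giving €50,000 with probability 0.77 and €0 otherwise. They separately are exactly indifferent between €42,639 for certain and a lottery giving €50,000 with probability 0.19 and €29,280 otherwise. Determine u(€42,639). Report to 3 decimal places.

0.814

First, u(€29,280) = 0.77·u(€50,000) + 0.23·u(€0) = 0.77.
The second indifference gives u(€42,639) = 0.19·u(€50,000) + 0.81·u(€29,280) = 0.19·1.00 + 0.81·0.77 = 0.8137.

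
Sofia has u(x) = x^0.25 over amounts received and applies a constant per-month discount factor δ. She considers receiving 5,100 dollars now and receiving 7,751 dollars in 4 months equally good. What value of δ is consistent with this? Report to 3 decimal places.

δ ≈ 0.974

Equating discounted utilities: u(5100) = δ^4·u(7751) ⇒ δ^4 = u(5100)/u(7751).
With u(x) = x^0.25: δ^4 = 5100^0.25/7751^0.25 = (5100/7751)^0.25 = 0.90064.
Hence δ = (0.90064)^(1/4) = 0.97418.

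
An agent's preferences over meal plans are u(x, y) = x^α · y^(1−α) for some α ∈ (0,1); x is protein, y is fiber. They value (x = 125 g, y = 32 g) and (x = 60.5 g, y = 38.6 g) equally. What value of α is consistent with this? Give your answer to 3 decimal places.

Set the two utilities equal: 125^α·32^(1−α) = 60.5^α·38.6^(1−α).
(125/60.5)^α = (38.6/32)^(1−α); take logs: α·ln(125/60.5) = (1−α)·ln(38.6/32), i.e. α·0.725670 = (1−α)·0.187516.
So α/(1−α) = (0.187516)/(0.725670) = 0.258404, and α = 0.258404/1.258404 ≈ 0.205.

α ≈ 0.205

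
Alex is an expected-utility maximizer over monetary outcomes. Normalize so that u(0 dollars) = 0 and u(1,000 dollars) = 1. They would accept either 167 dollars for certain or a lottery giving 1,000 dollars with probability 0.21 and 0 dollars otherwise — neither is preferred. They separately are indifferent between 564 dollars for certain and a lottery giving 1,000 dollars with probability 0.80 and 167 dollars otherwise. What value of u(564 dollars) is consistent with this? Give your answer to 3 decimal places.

The first gamble pins u(167 dollars): it must equal 0.21·1 + 0.79·0 = 0.21.
The second indifference gives u(564 dollars) = 0.80·u(1,000 dollars) + 0.20·u(167 dollars) = 0.80·1.00 + 0.20·0.21 = 0.8420.

0.842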